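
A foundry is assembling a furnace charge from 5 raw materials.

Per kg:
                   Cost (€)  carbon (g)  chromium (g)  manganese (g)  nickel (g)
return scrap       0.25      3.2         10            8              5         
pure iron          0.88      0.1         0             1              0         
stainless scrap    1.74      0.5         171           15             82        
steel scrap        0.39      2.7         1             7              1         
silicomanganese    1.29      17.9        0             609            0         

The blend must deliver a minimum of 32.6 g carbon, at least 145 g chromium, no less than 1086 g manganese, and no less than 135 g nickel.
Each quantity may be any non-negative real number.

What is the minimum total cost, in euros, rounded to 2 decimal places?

Set it up as a linear program. Let x1 = kg of return scrap, x2 = kg of pure iron, x3 = kg of stainless scrap, x4 = kg of steel scrap, x5 = kg of silicomanganese.
Minimize 0.25x1 + 0.88x2 + 1.74x3 + 0.39x4 + 1.29x5 with:
  3.2x1 + 0.1x2 + 0.5x3 + 2.7x4 + 17.9x5 ≥ 32.6   (carbon)
  10x1 + 171x3 + 1x4 ≥ 145   (chromium)
  8x1 + 1x2 + 15x3 + 7x4 + 609x5 ≥ 1086   (manganese)
  5x1 + 82x3 + 1x4 ≥ 135   (nickel)
  x1, x2, x3, x4, x5 ≥ 0.
The cheapest feasible vertex uses only return scrap, stainless scrap, silicomanganese; pure iron, steel scrap are not used. The carbon, manganese, nickel requirements are met with equality.
That vertex is x1 = 0.1967, x3 = 1.634, x5 = 1.74.
Objective = 0.25·0.1967 + 1.74·1.634 + 1.29·1.74 = 5.1369.

€5.14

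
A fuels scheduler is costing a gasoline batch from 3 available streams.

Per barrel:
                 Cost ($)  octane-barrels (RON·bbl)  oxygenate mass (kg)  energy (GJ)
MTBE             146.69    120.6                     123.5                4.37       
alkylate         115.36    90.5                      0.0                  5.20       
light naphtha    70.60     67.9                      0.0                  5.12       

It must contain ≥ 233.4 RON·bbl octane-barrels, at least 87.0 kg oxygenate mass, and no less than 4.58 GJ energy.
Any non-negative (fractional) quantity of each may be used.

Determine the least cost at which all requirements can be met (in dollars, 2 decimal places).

Set it up as a linear program. Let x1 = barrels of MTBE, x2 = barrels of alkylate, x3 = barrels of light naphtha.
Minimize 146.69x1 + 115.36x2 + 70.6x3 s.t.:
  120.6x1 + 90.5x2 + 67.9x3 ≥ 233.4   (octane-barrels)
  123.5x1 ≥ 87   (oxygenate mass)
  4.37x1 + 5.2x2 + 5.12x3 ≥ 4.58   (energy)
  x1, x2, x3 ≥ 0.
At the optimum only MTBE, light naphtha are positive (alkylate = 0). The octane-barrels and oxygenate mass requirements are met with equality.
Optimal quantities: MTBE = 0.70445 barrels, light naphtha = 2.1862 barrels.
Objective = 146.69·0.70445 + 70.6·2.1862 = 257.6815.

$257.68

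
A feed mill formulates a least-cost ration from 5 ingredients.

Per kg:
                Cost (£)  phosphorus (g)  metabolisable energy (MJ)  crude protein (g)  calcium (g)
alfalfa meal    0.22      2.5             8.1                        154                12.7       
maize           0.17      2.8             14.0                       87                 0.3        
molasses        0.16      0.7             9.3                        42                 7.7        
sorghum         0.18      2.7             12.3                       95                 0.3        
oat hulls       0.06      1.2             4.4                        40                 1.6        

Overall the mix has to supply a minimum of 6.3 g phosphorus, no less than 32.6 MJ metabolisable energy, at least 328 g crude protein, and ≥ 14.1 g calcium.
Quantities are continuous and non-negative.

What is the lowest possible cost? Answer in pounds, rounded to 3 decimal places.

£0.488

Let x1 = kg of alfalfa meal, x2 = kg of maize, x3 = kg of molasses, x4 = kg of sorghum, x5 = kg of oat hulls.
Minimize 0.22x1 + 0.17x2 + 0.16x3 + 0.18x4 + 0.06x5 with:
  2.5x1 + 2.8x2 + 0.7x3 + 2.7x4 + 1.2x5 ≥ 6.3   (phosphorus)
  8.1x1 + 14x2 + 9.3x3 + 12.3x4 + 4.4x5 ≥ 32.6   (metabolisable energy)
  154x1 + 87x2 + 42x3 + 95x4 + 40x5 ≥ 328   (crude protein)
  12.7x1 + 0.3x2 + 7.7x3 + 0.3x4 + 1.6x5 ≥ 14.1   (calcium)
  x1, x2, x3, x4, x5 ≥ 0.
The optimal basis is {alfalfa meal, oat hulls}; maize, molasses, sorghum drop out. There the metabolisable energy and crude protein constraints are tight.
So alfalfa meal = 0.3937 kg, oat hulls = 6.684 kg.
Hence cost = 0.22·0.3937 + 0.06·6.684 = £0.48765.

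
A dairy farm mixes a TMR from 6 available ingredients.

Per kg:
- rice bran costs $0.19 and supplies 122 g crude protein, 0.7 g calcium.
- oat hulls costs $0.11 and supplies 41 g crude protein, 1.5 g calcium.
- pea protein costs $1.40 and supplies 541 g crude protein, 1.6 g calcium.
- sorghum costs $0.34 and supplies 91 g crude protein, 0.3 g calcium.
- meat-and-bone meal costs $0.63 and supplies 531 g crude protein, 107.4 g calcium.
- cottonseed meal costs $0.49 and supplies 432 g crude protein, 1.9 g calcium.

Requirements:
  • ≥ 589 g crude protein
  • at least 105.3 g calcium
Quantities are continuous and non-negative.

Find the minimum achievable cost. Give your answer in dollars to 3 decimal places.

Let x1 = kg of rice bran, x2 = kg of oat hulls, x3 = kg of pea protein, x4 = kg of sorghum, x5 = kg of meat-and-bone meal, x6 = kg of cottonseed meal.
Minimise 0.19x1 + 0.11x2 + 1.4x3 + 0.34x4 + 0.63x5 + 0.49x6 with:
  122x1 + 41x2 + 541x3 + 91x4 + 531x5 + 432x6 ≥ 589   (crude protein)
  0.7x1 + 1.5x2 + 1.6x3 + 0.3x4 + 107.4x5 + 1.9x6 ≥ 105.3   (calcium)
  x1, x2, x3, x4, x5, x6 ≥ 0.
The optimal basis is {meat-and-bone meal, cottonseed meal}; rice bran, oat hulls, pea protein, sorghum drop out. The crude protein and calcium requirements are met with equality.
Optimal quantities: meat-and-bone meal = 0.9776 kg, cottonseed meal = 0.1618 kg.
Hence cost = 0.63·0.9776 + 0.49·0.1618 = $0.69517.

$0.695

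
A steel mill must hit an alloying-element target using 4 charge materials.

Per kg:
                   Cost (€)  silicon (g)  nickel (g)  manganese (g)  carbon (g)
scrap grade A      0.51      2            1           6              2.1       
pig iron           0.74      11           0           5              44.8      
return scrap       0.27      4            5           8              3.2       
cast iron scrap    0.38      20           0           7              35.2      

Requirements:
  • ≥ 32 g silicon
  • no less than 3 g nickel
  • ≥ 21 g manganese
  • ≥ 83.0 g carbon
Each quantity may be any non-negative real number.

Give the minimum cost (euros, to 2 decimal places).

€1.04

Let x1 = kg of scrap grade A, x2 = kg of pig iron, x3 = kg of return scrap, x4 = kg of cast iron scrap.
Minimize 0.51x1 + 0.74x2 + 0.27x3 + 0.38x4 subject to:
  2x1 + 11x2 + 4x3 + 20x4 ≥ 32   (silicon)
  1x1 + 5x3 ≥ 3   (nickel)
  6x1 + 5x2 + 8x3 + 7x4 ≥ 21   (manganese)
  2.1x1 + 44.8x2 + 3.2x3 + 35.2x4 ≥ 83   (carbon)
  x1, x2, x3, x4 ≥ 0.
The minimum-cost mix takes nothing from scrap grade A, pig iron — only return scrap, cast iron scrap. There the manganese and carbon constraints are tight.
Solving gives x3 = 0.6103, x4 = 2.302.
Objective = 0.27·0.6103 + 0.38·2.302 = 1.0395.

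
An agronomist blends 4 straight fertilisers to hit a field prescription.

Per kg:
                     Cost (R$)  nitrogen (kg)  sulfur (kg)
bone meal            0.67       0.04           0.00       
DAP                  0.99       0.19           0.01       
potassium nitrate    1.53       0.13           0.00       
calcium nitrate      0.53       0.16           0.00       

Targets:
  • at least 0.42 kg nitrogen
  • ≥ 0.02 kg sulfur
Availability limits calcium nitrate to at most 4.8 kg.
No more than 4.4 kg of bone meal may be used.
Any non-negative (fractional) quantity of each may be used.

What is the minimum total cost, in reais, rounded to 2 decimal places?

This is a linear program. Let x1 = kg of bone meal, x2 = kg of DAP, x3 = kg of potassium nitrate, x4 = kg of calcium nitrate.
Minimize 0.67x1 + 0.99x2 + 1.53x3 + 0.53x4 with:
  0.04x1 + 0.19x2 + 0.13x3 + 0.16x4 ≥ 0.42   (nitrogen)
  0.01x2 ≥ 0.02   (sulfur)
  x4 ≤ 4.8
  x1 ≤ 4.4
  x1, x2, x3, x4 ≥ 0.
The optimal basis is {DAP, calcium nitrate}; bone meal, potassium nitrate drop out. Binding constraints: nitrogen and sulfur.
Optimal quantities: DAP = 2 kg, calcium nitrate = 0.25 kg.
Cost = 0.99·2 + 0.53·0.25 = 2.1125.

R$2.11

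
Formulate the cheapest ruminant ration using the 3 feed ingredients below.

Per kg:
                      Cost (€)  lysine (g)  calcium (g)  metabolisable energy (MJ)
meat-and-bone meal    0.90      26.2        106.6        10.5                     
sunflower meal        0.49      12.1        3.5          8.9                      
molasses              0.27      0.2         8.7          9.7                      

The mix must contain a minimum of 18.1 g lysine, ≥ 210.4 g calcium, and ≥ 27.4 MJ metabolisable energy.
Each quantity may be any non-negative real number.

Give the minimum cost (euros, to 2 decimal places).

€1.92

Let x1 = kg of meat-and-bone meal, x2 = kg of sunflower meal, x3 = kg of molasses.
min 0.9x1 + 0.49x2 + 0.27x3 subject to:
  26.2x1 + 12.1x2 + 0.2x3 ≥ 18.1   (lysine)
  106.6x1 + 3.5x2 + 8.7x3 ≥ 210.4   (calcium)
  10.5x1 + 8.9x2 + 9.7x3 ≥ 27.4   (metabolisable energy)
  x1, x2, x3 ≥ 0.
The minimum-cost mix takes nothing from sunflower meal — only meat-and-bone meal, molasses. The calcium and metabolisable energy requirements are met with equality.
That vertex is x1 = 1.912, x3 = 0.7549.
Objective = 0.9·1.912 + 0.27·0.7549 = 1.9246.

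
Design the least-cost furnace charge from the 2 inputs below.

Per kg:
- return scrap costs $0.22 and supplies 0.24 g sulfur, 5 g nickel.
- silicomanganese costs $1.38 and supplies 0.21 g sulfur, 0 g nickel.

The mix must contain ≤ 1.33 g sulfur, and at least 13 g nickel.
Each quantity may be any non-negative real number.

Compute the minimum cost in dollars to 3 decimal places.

$0.572

Set it up as a linear program. Let x1 = kg of return scrap, x2 = kg of silicomanganese.
Minimise 0.22x1 + 1.38x2 s.t.:
  0.24x1 + 0.21x2 ≤ 1.33   (sulfur)
  5x1 ≥ 13   (nickel)
  x1, x2 ≥ 0.
The cheapest feasible vertex uses only return scrap; silicomanganese is not used. There the nickel constraint is tight.
Optimal quantities: return scrap = 2.6 kg.
Cost = 0.22·2.6 = 0.57200.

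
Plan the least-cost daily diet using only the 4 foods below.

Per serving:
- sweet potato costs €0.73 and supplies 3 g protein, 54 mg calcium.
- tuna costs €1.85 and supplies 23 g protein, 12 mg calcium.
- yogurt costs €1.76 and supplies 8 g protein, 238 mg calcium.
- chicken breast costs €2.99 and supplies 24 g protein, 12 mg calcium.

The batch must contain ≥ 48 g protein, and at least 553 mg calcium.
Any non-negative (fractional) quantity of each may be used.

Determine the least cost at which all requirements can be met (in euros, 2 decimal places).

This is a linear program. Let x1 = servings of sweet potato, x2 = servings of tuna, x3 = servings of yogurt, x4 = servings of chicken breast.
min 0.73x1 + 1.85x2 + 1.76x3 + 2.99x4 subject to:
  3x1 + 23x2 + 8x3 + 24x4 ≥ 48   (protein)
  54x1 + 12x2 + 238x3 + 12x4 ≥ 553   (calcium)
  x1, x2, x3, x4 ≥ 0.
The cheapest feasible vertex uses only tuna, yogurt; sweet potato, chicken breast are not used. There the protein and calcium constraints are tight.
That vertex is x2 = 1.302, x3 = 2.258.
Objective = 1.85·1.302 + 1.76·2.258 = 6.3828.

€6.38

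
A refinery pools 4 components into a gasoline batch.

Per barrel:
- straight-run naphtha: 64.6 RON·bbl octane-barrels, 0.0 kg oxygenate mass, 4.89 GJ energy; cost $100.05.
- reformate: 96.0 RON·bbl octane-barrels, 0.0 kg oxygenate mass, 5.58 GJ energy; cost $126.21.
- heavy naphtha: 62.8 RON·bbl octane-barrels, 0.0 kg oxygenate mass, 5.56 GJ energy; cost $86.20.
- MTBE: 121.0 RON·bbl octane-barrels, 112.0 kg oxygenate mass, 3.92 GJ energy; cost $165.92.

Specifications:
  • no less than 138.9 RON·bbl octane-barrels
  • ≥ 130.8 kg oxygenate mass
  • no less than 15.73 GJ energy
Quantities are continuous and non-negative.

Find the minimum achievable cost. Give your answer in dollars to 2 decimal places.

Treat it as an LP. Let x1 = barrels of straight-run naphtha, x2 = barrels of reformate, x3 = barrels of heavy naphtha, x4 = barrels of MTBE.
min 100.05x1 + 126.21x2 + 86.2x3 + 165.92x4 subject to:
  64.6x1 + 96x2 + 62.8x3 + 121x4 ≥ 138.9   (octane-barrels)
  112x4 ≥ 130.8   (oxygenate mass)
  4.89x1 + 5.58x2 + 5.56x3 + 3.92x4 ≥ 15.73   (energy)
  x1, x2, x3, x4 ≥ 0.
The minimum-cost mix takes nothing from straight-run naphtha, reformate — only heavy naphtha, MTBE. The oxygenate mass and energy requirements are met with equality.
That vertex is x3 = 2.00576, x4 = 1.16786.
Hence cost = 86.2·2.00576 + 165.92·1.16786 = $366.6678.

$366.67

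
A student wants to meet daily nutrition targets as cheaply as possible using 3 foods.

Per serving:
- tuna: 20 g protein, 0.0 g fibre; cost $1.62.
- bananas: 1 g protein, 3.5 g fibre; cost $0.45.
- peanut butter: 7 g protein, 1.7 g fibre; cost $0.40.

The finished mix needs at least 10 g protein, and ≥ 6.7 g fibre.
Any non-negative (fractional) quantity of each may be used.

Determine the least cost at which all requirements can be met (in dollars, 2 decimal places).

$1.09

Set it up as a linear program. Let x1 = servings of tuna, x2 = servings of bananas, x3 = servings of peanut butter.
Minimize 1.62x1 + 0.45x2 + 0.4x3 s.t.:
  20x1 + 1x2 + 7x3 ≥ 10   (protein)
  3.5x2 + 1.7x3 ≥ 6.7   (fibre)
  x1, x2, x3 ≥ 0.
The minimum-cost mix takes nothing from tuna — only bananas, peanut butter. The protein and fibre requirements are met with equality.
So bananas = 1.311 servings, peanut butter = 1.241 servings.
Hence cost = 0.45·1.311 + 0.4·1.241 = $1.0864.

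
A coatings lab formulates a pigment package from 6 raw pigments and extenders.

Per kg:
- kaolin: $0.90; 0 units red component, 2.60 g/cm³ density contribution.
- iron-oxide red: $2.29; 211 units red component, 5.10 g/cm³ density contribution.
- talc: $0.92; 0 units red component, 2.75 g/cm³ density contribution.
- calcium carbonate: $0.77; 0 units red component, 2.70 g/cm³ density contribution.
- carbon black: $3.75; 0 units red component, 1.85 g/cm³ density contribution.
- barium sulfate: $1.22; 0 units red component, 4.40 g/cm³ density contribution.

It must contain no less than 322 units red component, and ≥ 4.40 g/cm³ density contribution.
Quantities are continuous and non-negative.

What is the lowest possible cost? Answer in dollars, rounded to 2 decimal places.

$3.49

Set it up as a linear program. Let x1 = kg of kaolin, x2 = kg of iron-oxide red, x3 = kg of talc, x4 = kg of calcium carbonate, x5 = kg of carbon black, x6 = kg of barium sulfate.
Minimise 0.9x1 + 2.29x2 + 0.92x3 + 0.77x4 + 3.75x5 + 1.22x6 with:
  211x2 ≥ 322   (red component)
  2.6x1 + 5.1x2 + 2.75x3 + 2.7x4 + 1.85x5 + 4.4x6 ≥ 4.4   (density contribution)
  x1, x2, x3, x4, x5, x6 ≥ 0.
At the optimum only iron-oxide red is positive (kaolin, talc, calcium carbonate, carbon black, barium sulfate = 0). Binding constraint: red component.
That vertex is x2 = 1.526.
Hence cost = 2.29·1.526 = $3.4945.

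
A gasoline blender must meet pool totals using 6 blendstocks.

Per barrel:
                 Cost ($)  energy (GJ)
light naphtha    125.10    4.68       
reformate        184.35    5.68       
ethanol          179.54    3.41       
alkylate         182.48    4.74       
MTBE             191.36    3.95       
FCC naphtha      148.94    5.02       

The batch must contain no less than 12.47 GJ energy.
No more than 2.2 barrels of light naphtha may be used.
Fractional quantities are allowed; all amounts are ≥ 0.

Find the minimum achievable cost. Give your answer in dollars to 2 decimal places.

Let x1 = barrels of light naphtha, x2 = barrels of reformate, x3 = barrels of ethanol, x4 = barrels of alkylate, x5 = barrels of MTBE, x6 = barrels of FCC naphtha.
Minimise 125.1x1 + 184.35x2 + 179.54x3 + 182.48x4 + 191.36x5 + 148.94x6 with:
  4.68x1 + 5.68x2 + 3.41x3 + 4.74x4 + 3.95x5 + 5.02x6 ≥ 12.47   (energy)
  x1 ≤ 2.2
  x1, x2, x3, x4, x5, x6 ≥ 0.
At the optimum only light naphtha, FCC naphtha are positive (reformate, ethanol, alkylate, MTBE = 0). There the energy and the light naphtha cap constraints are tight.
Optimal quantities: light naphtha = 2.2 barrels, FCC naphtha = 0.43307 barrels.
Cost = 125.1·2.2 + 148.94·0.43307 = 339.7214.

$339.72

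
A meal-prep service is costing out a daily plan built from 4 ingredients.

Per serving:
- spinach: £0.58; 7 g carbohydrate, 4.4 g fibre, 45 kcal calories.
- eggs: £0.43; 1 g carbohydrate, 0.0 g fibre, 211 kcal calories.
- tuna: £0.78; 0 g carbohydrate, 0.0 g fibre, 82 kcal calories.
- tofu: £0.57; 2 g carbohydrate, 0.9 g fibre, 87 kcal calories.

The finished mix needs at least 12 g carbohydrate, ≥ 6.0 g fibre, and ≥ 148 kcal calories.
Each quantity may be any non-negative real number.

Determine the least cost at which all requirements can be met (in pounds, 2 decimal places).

This is a linear program. Let x1 = servings of spinach, x2 = servings of eggs, x3 = servings of tuna, x4 = servings of tofu.
min 0.58x1 + 0.43x2 + 0.78x3 + 0.57x4 subject to:
  7x1 + 1x2 + 2x4 ≥ 12   (carbohydrate)
  4.4x1 + 0.9x4 ≥ 6   (fibre)
  45x1 + 211x2 + 82x3 + 87x4 ≥ 148   (calories)
  x1, x2, x3, x4 ≥ 0.
The optimal basis is {spinach, eggs}; tuna, tofu drop out. There the carbohydrate and calories constraints are tight.
That vertex is x1 = 1.665, x2 = 0.3464.
Cost = 0.58·1.665 + 0.43·0.3464 = 1.1147.

£1.11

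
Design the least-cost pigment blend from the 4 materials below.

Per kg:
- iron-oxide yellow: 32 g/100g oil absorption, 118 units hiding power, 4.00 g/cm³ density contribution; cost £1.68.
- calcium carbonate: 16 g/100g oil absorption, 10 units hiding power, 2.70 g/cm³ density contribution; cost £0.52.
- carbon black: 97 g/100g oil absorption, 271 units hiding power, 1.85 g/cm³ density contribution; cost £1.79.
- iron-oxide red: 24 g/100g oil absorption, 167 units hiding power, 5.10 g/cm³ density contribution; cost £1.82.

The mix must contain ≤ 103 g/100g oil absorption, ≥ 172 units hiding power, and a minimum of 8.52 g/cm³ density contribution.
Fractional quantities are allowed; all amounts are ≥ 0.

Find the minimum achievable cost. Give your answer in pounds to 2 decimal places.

Set it up as a linear program. Let x1 = kg of iron-oxide yellow, x2 = kg of calcium carbonate, x3 = kg of carbon black, x4 = kg of iron-oxide red.
Minimize 1.68x1 + 0.52x2 + 1.79x3 + 1.82x4 with:
  32x1 + 16x2 + 97x3 + 24x4 ≤ 103   (oil absorption)
  118x1 + 10x2 + 271x3 + 167x4 ≥ 172   (hiding power)
  4x1 + 2.7x2 + 1.85x3 + 5.1x4 ≥ 8.52   (density contribution)
  x1, x2, x3, x4 ≥ 0.
The optimal basis is {calcium carbonate, carbon black}; iron-oxide yellow, iron-oxide red drop out. There the hiding power and density contribution constraints are tight.
Solving gives x2 = 2.791, x3 = 0.5317.
Objective = 0.52·2.791 + 1.79·0.5317 = 2.4031.

£2.40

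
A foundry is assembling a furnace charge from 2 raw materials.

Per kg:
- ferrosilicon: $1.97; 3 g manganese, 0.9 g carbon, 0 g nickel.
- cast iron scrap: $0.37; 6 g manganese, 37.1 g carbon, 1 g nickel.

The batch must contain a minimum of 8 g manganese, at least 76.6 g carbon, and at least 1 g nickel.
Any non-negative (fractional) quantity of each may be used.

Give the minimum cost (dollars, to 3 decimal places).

This is a linear program. Let x1 = kg of ferrosilicon, x2 = kg of cast iron scrap.
min 1.97x1 + 0.37x2 with:
  3x1 + 6x2 ≥ 8   (manganese)
  0.9x1 + 37.1x2 ≥ 76.6   (carbon)
  1x2 ≥ 1   (nickel)
  x1, x2 ≥ 0.
At the optimum only cast iron scrap is positive (ferrosilicon = 0). Binding constraint: carbon.
Solving gives x2 = 2.065.
Cost = 0.37·2.065 = 0.76405.

$0.764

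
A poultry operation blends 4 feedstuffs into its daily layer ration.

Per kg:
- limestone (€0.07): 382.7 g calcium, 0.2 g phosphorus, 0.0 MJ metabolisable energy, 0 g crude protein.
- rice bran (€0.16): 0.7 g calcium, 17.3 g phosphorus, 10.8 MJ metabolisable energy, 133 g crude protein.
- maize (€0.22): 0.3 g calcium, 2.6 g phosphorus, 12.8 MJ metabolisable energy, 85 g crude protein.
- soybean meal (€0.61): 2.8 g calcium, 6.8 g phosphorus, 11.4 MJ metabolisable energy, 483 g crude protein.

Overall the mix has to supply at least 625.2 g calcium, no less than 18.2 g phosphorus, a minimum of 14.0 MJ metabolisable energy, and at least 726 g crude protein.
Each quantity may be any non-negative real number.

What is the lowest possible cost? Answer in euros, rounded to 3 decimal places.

Let x1 = kg of limestone, x2 = kg of rice bran, x3 = kg of maize, x4 = kg of soybean meal.
Minimize 0.07x1 + 0.16x2 + 0.22x3 + 0.61x4 subject to:
  382.7x1 + 0.7x2 + 0.3x3 + 2.8x4 ≥ 625.2   (calcium)
  0.2x1 + 17.3x2 + 2.6x3 + 6.8x4 ≥ 18.2   (phosphorus)
  10.8x2 + 12.8x3 + 11.4x4 ≥ 14   (metabolisable energy)
  133x2 + 85x3 + 483x4 ≥ 726   (crude protein)
  x1, x2, x3, x4 ≥ 0.
The optimal basis is {limestone, rice bran}; maize, soybean meal drop out. Binding constraints: calcium and crude protein.
Optimal quantities: limestone = 1.624 kg, rice bran = 5.459 kg.
Objective = 0.07·1.624 + 0.16·5.459 = 0.98712.

€0.987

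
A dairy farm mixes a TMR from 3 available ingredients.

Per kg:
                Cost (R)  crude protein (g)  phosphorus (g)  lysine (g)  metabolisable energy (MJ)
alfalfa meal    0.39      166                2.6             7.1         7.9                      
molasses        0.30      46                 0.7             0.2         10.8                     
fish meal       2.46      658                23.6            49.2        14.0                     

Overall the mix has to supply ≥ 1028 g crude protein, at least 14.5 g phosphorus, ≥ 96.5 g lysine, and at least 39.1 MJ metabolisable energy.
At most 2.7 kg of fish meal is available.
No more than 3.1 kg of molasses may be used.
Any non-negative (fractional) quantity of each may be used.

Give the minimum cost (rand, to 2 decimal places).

R4.89

Let x1 = kg of alfalfa meal, x2 = kg of molasses, x3 = kg of fish meal.
Minimise 0.39x1 + 0.3x2 + 2.46x3 subject to:
  166x1 + 46x2 + 658x3 ≥ 1028   (crude protein)
  2.6x1 + 0.7x2 + 23.6x3 ≥ 14.5   (phosphorus)
  7.1x1 + 0.2x2 + 49.2x3 ≥ 96.5   (lysine)
  7.9x1 + 10.8x2 + 14x3 ≥ 39.1   (metabolisable energy)
  x3 ≤ 2.7
  x2 ≤ 3.1
  x1, x2, x3 ≥ 0.
The minimum-cost mix takes nothing from molasses — only alfalfa meal, fish meal. Binding constraints: lysine and metabolisable energy.
So alfalfa meal = 1.9798 kg, fish meal = 1.6757 kg.
Objective = 0.39·1.9798 + 2.46·1.6757 = 4.8943.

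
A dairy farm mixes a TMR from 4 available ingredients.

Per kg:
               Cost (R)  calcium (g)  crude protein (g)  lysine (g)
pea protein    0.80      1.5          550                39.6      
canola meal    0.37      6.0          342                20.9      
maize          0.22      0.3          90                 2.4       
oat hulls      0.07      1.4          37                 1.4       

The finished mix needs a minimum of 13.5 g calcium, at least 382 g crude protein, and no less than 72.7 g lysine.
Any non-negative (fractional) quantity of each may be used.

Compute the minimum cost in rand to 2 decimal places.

This is a linear program. Let x1 = kg of pea protein, x2 = kg of canola meal, x3 = kg of maize, x4 = kg of oat hulls.
min 0.8x1 + 0.37x2 + 0.22x3 + 0.07x4 with:
  1.5x1 + 6x2 + 0.3x3 + 1.4x4 ≥ 13.5   (calcium)
  550x1 + 342x2 + 90x3 + 37x4 ≥ 382   (crude protein)
  39.6x1 + 20.9x2 + 2.4x3 + 1.4x4 ≥ 72.7   (lysine)
  x1, x2, x3, x4 ≥ 0.
At the optimum only canola meal is positive (pea protein, maize, oat hulls = 0). Binding constraint: lysine.
Optimal quantities: canola meal = 3.478 kg.
Objective = 0.37·3.478 = 1.2869.

R1.29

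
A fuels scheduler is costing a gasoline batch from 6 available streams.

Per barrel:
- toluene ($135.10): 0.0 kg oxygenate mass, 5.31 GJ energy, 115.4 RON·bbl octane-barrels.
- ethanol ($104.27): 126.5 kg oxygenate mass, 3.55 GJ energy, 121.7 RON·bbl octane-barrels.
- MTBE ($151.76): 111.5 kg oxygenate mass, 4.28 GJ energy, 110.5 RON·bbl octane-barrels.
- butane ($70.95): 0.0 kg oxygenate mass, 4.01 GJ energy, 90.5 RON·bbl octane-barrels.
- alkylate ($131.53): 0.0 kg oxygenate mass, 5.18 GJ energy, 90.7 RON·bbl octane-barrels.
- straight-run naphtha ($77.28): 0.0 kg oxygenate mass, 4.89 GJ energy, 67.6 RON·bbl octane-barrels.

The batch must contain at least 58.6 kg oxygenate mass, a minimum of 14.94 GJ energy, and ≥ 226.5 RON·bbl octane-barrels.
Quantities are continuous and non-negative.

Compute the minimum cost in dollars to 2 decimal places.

This is a linear program. Let x1 = barrels of toluene, x2 = barrels of ethanol, x3 = barrels of MTBE, x4 = barrels of butane, x5 = barrels of alkylate, x6 = barrels of straight-run naphtha.
Minimize 135.1x1 + 104.27x2 + 151.76x3 + 70.95x4 + 131.53x5 + 77.28x6 subject to:
  126.5x2 + 111.5x3 ≥ 58.6   (oxygenate mass)
  5.31x1 + 3.55x2 + 4.28x3 + 4.01x4 + 5.18x5 + 4.89x6 ≥ 14.94   (energy)
  115.4x1 + 121.7x2 + 110.5x3 + 90.5x4 + 90.7x5 + 67.6x6 ≥ 226.5   (octane-barrels)
  x1, x2, x3, x4, x5, x6 ≥ 0.
The cheapest feasible vertex uses only ethanol, straight-run naphtha; toluene, MTBE, butane, alkylate are not used. There the oxygenate mass and energy constraints are tight.
That vertex is x2 = 0.4632, x6 = 2.719.
Total cost: 104.27·0.4632 + 77.28·2.719 = 258.4222.

$258.42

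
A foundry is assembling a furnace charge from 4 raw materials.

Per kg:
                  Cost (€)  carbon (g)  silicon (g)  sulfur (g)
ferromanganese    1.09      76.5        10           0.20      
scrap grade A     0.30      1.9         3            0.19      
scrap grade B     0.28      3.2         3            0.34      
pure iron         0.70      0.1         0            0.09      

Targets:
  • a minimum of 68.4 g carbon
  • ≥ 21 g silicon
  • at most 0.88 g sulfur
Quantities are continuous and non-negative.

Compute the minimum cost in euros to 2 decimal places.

This is a linear program. Let x1 = kg of ferromanganese, x2 = kg of scrap grade A, x3 = kg of scrap grade B, x4 = kg of pure iron.
Minimise 1.09x1 + 0.3x2 + 0.28x3 + 0.7x4 subject to:
  76.5x1 + 1.9x2 + 3.2x3 + 0.1x4 ≥ 68.4   (carbon)
  10x1 + 3x2 + 3x3 ≥ 21   (silicon)
  0.2x1 + 0.19x2 + 0.34x3 + 0.09x4 ≤ 0.88   (sulfur)
  x1, x2, x3, x4 ≥ 0.
The optimal basis is {ferromanganese, scrap grade A}; scrap grade B, pure iron drop out. The silicon and sulfur requirements are met with equality.
That vertex is x1 = 1.038, x2 = 3.538.
Total cost: 1.09·1.038 + 0.3·3.538 = 2.1928.

€2.19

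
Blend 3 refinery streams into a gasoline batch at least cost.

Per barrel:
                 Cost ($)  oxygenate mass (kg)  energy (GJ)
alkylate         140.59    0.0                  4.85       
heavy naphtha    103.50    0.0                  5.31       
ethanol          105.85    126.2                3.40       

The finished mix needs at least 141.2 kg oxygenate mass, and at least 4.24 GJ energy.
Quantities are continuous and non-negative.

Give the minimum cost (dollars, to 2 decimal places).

$126.93

Let x1 = barrels of alkylate, x2 = barrels of heavy naphtha, x3 = barrels of ethanol.
min 140.59x1 + 103.5x2 + 105.85x3 with:
  126.2x3 ≥ 141.2   (oxygenate mass)
  4.85x1 + 5.31x2 + 3.4x3 ≥ 4.24   (energy)
  x1, x2, x3 ≥ 0.
The minimum-cost mix takes nothing from alkylate — only heavy naphtha, ethanol. The oxygenate mass and energy requirements are met with equality.
Solving gives x2 = 0.082087, x3 = 1.1189.
Hence cost = 103.5·0.082087 + 105.85·1.1189 = $126.9316.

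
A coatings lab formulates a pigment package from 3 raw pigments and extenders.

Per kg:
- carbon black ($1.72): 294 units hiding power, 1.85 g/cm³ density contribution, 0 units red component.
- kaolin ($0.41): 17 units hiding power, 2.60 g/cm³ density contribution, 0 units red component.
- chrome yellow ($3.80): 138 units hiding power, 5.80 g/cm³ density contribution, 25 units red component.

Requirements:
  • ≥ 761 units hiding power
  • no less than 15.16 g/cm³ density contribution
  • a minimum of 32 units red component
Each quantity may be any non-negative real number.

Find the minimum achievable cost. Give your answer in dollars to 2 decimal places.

Set it up as a linear program. Let x1 = kg of carbon black, x2 = kg of kaolin, x3 = kg of chrome yellow.
Minimise 1.72x1 + 0.41x2 + 3.8x3 with:
  294x1 + 17x2 + 138x3 ≥ 761   (hiding power)
  1.85x1 + 2.6x2 + 5.8x3 ≥ 15.16   (density contribution)
  25x3 ≥ 32   (red component)
  x1, x2, x3 ≥ 0.
The optimal mix uses every input. The hiding power, density contribution, red component requirements are met with equality.
Optimal quantities: carbon black = 1.893 kg, kaolin = 1.628 kg, chrome yellow = 1.28 kg.
Hence cost = 1.72·1.893 + 0.41·1.628 + 3.8·1.28 = $8.7874.

$8.79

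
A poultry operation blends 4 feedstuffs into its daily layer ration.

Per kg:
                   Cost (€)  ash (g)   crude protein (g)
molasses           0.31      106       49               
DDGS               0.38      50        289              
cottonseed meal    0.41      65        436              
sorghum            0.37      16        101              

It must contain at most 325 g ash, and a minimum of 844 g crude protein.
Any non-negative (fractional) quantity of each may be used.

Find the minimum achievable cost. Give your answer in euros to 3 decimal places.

This is a linear program. Let x1 = kg of molasses, x2 = kg of DDGS, x3 = kg of cottonseed meal, x4 = kg of sorghum.
Minimise 0.31x1 + 0.38x2 + 0.41x3 + 0.37x4 s.t.:
  106x1 + 50x2 + 65x3 + 16x4 ≤ 325   (ash)
  49x1 + 289x2 + 436x3 + 101x4 ≥ 844   (crude protein)
  x1, x2, x3, x4 ≥ 0.
At the optimum only cottonseed meal is positive (molasses, DDGS, sorghum = 0). There the crude protein constraint is tight.
So cottonseed meal = 1.936 kg.
Total cost: 0.41·1.936 = 0.79376.

€0.794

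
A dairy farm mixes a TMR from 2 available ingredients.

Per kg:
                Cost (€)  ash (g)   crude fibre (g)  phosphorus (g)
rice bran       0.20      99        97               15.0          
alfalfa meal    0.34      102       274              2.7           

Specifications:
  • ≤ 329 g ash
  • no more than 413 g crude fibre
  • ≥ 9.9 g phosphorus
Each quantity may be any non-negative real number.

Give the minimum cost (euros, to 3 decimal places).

€0.132

Set it up as a linear program. Let x1 = kg of rice bran, x2 = kg of alfalfa meal.
Minimise 0.2x1 + 0.34x2 with:
  99x1 + 102x2 ≤ 329   (ash)
  97x1 + 274x2 ≤ 413   (crude fibre)
  15x1 + 2.7x2 ≥ 9.9   (phosphorus)
  x1, x2 ≥ 0.
At the optimum only rice bran is positive (alfalfa meal = 0). Binding constraint: phosphorus.
Solving gives x1 = 0.66.
Total cost: 0.2·0.66 = 0.13200.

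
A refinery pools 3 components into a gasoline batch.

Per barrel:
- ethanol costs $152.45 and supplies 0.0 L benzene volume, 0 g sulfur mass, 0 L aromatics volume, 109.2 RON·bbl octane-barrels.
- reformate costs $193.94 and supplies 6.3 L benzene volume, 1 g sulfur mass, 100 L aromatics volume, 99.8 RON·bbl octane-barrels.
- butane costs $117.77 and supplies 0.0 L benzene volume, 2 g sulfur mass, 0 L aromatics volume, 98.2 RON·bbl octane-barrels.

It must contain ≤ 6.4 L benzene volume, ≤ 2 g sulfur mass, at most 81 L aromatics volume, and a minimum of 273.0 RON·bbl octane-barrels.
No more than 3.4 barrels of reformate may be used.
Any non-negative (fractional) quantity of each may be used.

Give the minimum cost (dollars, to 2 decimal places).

Let x1 = barrels of ethanol, x2 = barrels of reformate, x3 = barrels of butane.
Minimize 152.45x1 + 193.94x2 + 117.77x3 with:
  6.3x2 ≤ 6.4   (benzene volume)
  1x2 + 2x3 ≤ 2   (sulfur mass)
  100x2 ≤ 81   (aromatics volume)
  109.2x1 + 99.8x2 + 98.2x3 ≥ 273   (octane-barrels)
  x2 ≤ 3.4
  x1, x2, x3 ≥ 0.
At the optimum only ethanol, butane are positive (reformate = 0). There the sulfur mass and octane-barrels constraints are tight.
Solving gives x1 = 1.6007, x3 = 1.
Hence cost = 152.45·1.6007 + 117.77·1 = $361.7967.

$361.80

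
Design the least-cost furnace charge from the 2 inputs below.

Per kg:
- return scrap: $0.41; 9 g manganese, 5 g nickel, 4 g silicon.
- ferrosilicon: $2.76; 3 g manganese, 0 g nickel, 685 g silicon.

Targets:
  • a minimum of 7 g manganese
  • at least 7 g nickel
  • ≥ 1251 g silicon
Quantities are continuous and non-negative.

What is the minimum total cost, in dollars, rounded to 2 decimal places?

This is a linear program. Let x1 = kg of return scrap, x2 = kg of ferrosilicon.
Minimize 0.41x1 + 2.76x2 s.t.:
  9x1 + 3x2 ≥ 7   (manganese)
  5x1 ≥ 7   (nickel)
  4x1 + 685x2 ≥ 1251   (silicon)
  x1, x2 ≥ 0.
Both inputs are positive at the optimum. The nickel and silicon requirements are met with equality.
That vertex is x1 = 1.4, x2 = 1.818.
Objective = 0.41·1.4 + 2.76·1.818 = 5.5917.

$5.59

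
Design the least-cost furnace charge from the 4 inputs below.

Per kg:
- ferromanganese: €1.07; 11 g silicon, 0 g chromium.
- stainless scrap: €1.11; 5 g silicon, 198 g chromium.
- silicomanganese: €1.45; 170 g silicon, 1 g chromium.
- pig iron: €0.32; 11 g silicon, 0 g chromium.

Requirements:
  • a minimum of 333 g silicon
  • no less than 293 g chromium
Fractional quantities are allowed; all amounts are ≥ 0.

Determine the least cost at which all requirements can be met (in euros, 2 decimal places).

€4.41

Let x1 = kg of ferromanganese, x2 = kg of stainless scrap, x3 = kg of silicomanganese, x4 = kg of pig iron.
Minimize 1.07x1 + 1.11x2 + 1.45x3 + 0.32x4 s.t.:
  11x1 + 5x2 + 170x3 + 11x4 ≥ 333   (silicon)
  198x2 + 1x3 ≥ 293   (chromium)
  x1, x2, x3, x4 ≥ 0.
At the optimum only stainless scrap, silicomanganese are positive (ferromanganese, pig iron = 0). There the silicon and chromium constraints are tight.
Solving gives x2 = 1.47, x3 = 1.916.
Hence cost = 1.11·1.47 + 1.45·1.916 = €4.4099.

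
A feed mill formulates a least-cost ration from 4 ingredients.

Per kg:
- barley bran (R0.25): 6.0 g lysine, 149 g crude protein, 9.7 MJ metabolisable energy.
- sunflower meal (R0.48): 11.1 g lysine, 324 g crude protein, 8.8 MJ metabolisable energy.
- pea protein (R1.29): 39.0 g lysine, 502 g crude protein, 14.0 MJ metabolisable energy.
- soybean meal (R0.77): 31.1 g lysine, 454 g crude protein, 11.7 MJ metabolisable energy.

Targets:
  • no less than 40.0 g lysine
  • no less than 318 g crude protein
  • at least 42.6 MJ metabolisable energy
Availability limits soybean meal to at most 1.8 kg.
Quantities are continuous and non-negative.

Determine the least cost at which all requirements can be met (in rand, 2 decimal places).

R1.37

Treat it as an LP. Let x1 = kg of barley bran, x2 = kg of sunflower meal, x3 = kg of pea protein, x4 = kg of soybean meal.
Minimise 0.25x1 + 0.48x2 + 1.29x3 + 0.77x4 s.t.:
  6x1 + 11.1x2 + 39x3 + 31.1x4 ≥ 40   (lysine)
  149x1 + 324x2 + 502x3 + 454x4 ≥ 318   (crude protein)
  9.7x1 + 8.8x2 + 14x3 + 11.7x4 ≥ 42.6   (metabolisable energy)
  x4 ≤ 1.8
  x1, x2, x3, x4 ≥ 0.
The minimum-cost mix takes nothing from sunflower meal, pea protein — only barley bran, soybean meal. There the lysine and metabolisable energy constraints are tight.
Optimal quantities: barley bran = 3.702 kg, soybean meal = 0.572 kg.
Hence cost = 0.25·3.702 + 0.77·0.572 = R1.3659.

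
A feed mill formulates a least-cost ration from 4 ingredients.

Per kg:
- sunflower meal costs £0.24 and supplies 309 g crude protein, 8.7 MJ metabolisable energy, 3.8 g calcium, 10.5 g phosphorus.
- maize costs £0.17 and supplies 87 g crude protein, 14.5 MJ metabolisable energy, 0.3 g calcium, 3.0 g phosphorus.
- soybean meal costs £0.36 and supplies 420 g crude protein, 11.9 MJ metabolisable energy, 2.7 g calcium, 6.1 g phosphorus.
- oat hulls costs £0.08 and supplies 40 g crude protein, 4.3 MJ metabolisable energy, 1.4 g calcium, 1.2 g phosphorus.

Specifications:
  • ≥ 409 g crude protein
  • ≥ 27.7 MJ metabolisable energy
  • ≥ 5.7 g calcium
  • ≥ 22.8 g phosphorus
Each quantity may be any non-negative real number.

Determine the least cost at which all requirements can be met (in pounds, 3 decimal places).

Let x1 = kg of sunflower meal, x2 = kg of maize, x3 = kg of soybean meal, x4 = kg of oat hulls.
Minimize 0.24x1 + 0.17x2 + 0.36x3 + 0.08x4 with:
  309x1 + 87x2 + 420x3 + 40x4 ≥ 409   (crude protein)
  8.7x1 + 14.5x2 + 11.9x3 + 4.3x4 ≥ 27.7   (metabolisable energy)
  3.8x1 + 0.3x2 + 2.7x3 + 1.4x4 ≥ 5.7   (calcium)
  10.5x1 + 3x2 + 6.1x3 + 1.2x4 ≥ 22.8   (phosphorus)
  x1, x2, x3, x4 ≥ 0.
The minimum-cost mix takes nothing from soybean meal, oat hulls — only sunflower meal, maize. The metabolisable energy and phosphorus requirements are met with equality.
Solving gives x1 = 1.962, x2 = 0.7332.
Cost = 0.24·1.962 + 0.17·0.7332 = 0.59552.

£0.596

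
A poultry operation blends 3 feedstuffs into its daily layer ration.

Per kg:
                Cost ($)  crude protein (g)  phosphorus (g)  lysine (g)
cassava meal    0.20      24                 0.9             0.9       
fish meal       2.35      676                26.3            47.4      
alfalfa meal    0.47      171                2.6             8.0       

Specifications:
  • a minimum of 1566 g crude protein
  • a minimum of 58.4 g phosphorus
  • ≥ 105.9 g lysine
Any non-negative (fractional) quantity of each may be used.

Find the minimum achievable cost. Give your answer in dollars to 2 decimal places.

Let x1 = kg of cassava meal, x2 = kg of fish meal, x3 = kg of alfalfa meal.
Minimise 0.2x1 + 2.35x2 + 0.47x3 subject to:
  24x1 + 676x2 + 171x3 ≥ 1566   (crude protein)
  0.9x1 + 26.3x2 + 2.6x3 ≥ 58.4   (phosphorus)
  0.9x1 + 47.4x2 + 8x3 ≥ 105.9   (lysine)
  x1, x2, x3 ≥ 0.
At the optimum only fish meal, alfalfa meal are positive (cassava meal = 0). The crude protein and phosphorus requirements are met with equality.
Optimal quantities: fish meal = 2.159 kg, alfalfa meal = 0.6232 kg.
Objective = 2.35·2.159 + 0.47·0.6232 = 5.3666.

$5.37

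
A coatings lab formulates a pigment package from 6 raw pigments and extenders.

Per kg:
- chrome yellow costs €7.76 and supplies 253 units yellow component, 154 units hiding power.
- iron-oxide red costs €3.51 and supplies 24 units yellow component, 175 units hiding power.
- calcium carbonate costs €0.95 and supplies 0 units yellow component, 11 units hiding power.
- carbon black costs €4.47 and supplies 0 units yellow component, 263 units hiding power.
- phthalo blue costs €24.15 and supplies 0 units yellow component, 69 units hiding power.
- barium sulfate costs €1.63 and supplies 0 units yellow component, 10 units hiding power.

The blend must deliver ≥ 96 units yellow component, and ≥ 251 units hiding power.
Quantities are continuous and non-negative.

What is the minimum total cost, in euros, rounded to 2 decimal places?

€6.22

This is a linear program. Let x1 = kg of chrome yellow, x2 = kg of iron-oxide red, x3 = kg of calcium carbonate, x4 = kg of carbon black, x5 = kg of phthalo blue, x6 = kg of barium sulfate.
Minimize 7.76x1 + 3.51x2 + 0.95x3 + 4.47x4 + 24.15x5 + 1.63x6 s.t.:
  253x1 + 24x2 ≥ 96   (yellow component)
  154x1 + 175x2 + 11x3 + 263x4 + 69x5 + 10x6 ≥ 251   (hiding power)
  x1, x2, x3, x4, x5, x6 ≥ 0.
The cheapest feasible vertex uses only chrome yellow, carbon black; iron-oxide red, calcium carbonate, phthalo blue, barium sulfate are not used. Binding constraints: yellow component and hiding power.
That vertex is x1 = 0.3794, x4 = 0.7322.
Objective = 7.76·0.3794 + 4.47·0.7322 = 6.2171.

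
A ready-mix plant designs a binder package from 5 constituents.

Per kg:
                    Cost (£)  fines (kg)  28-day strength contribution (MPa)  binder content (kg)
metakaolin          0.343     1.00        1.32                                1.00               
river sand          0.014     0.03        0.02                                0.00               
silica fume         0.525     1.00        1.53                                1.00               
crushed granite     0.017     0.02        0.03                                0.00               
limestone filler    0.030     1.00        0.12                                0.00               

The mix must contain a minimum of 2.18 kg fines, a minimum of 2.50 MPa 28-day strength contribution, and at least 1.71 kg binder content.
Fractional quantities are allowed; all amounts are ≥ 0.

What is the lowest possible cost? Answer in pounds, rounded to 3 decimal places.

Set it up as a linear program. Let x1 = kg of metakaolin, x2 = kg of river sand, x3 = kg of silica fume, x4 = kg of crushed granite, x5 = kg of limestone filler.
Minimize 0.343x1 + 0.014x2 + 0.525x3 + 0.017x4 + 0.03x5 with:
  1x1 + 0.03x2 + 1x3 + 0.02x4 + 1x5 ≥ 2.18   (fines)
  1.32x1 + 0.02x2 + 1.53x3 + 0.03x4 + 0.12x5 ≥ 2.5   (28-day strength contribution)
  1x1 + 1x3 ≥ 1.71   (binder content)
  x1, x2, x3, x4, x5 ≥ 0.
The cheapest feasible vertex uses only metakaolin, limestone filler; river sand, silica fume, crushed granite are not used. There the 28-day strength contribution and binder content constraints are tight.
Solving gives x1 = 1.71, x5 = 2.023.
Cost = 0.343·1.71 + 0.03·2.023 = 0.64722.

£0.647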